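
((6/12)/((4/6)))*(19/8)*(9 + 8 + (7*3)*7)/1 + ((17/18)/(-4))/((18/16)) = 189161/648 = 291.92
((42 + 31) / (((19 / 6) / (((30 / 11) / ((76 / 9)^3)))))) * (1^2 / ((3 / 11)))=798255 / 2085136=0.38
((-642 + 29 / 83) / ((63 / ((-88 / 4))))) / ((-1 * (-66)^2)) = -53257 / 1035342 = -0.05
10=10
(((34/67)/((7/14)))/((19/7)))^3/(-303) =-107850176/625068825351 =-0.00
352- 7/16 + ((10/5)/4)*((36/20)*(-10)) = 5481/16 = 342.56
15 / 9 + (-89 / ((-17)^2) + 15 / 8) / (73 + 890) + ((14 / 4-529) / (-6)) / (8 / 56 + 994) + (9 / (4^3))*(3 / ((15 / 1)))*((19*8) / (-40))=5111496603977 / 3098781460800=1.65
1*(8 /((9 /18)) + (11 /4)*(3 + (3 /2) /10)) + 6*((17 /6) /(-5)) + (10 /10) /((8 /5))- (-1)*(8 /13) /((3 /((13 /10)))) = 5317 /240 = 22.15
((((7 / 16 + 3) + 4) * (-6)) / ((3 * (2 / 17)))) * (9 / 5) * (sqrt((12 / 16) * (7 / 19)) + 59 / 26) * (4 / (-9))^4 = -24.82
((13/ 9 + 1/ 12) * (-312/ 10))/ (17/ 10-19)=1430/ 519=2.76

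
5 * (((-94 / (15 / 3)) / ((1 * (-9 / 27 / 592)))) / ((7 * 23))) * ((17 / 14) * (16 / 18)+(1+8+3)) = 45853952 / 3381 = 13562.25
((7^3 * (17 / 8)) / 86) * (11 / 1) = 64141 / 688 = 93.23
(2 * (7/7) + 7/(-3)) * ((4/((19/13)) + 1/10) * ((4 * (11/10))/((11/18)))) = -3234/475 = -6.81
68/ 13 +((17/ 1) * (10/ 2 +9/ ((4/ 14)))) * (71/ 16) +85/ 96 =1721981/ 624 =2759.58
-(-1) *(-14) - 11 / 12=-14.92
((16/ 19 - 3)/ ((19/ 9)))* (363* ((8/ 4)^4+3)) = -133947/ 19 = -7049.84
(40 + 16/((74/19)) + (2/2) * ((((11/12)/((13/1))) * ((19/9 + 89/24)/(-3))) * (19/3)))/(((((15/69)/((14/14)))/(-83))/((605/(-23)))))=1624309516027/3740256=434277.63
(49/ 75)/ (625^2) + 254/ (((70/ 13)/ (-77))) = -106412109326/ 29296875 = -3632.20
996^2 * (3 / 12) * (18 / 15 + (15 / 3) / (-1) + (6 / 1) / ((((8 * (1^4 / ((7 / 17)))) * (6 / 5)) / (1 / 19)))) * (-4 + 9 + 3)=-12132603684 / 1615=-7512448.10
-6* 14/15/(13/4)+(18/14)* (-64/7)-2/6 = -131969/9555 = -13.81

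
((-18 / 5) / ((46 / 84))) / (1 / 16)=-12096 / 115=-105.18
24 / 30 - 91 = -90.20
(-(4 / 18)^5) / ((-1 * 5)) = 32 / 295245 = 0.00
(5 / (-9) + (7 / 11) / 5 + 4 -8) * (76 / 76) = -2192 / 495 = -4.43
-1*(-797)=797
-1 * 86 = -86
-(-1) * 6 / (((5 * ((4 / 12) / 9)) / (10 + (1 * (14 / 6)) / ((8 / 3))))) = 7047 / 20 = 352.35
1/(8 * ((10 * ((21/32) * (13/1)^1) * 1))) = 0.00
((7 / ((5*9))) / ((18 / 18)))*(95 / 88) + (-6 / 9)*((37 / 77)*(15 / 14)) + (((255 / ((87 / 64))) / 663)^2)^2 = -1191610762130507 / 7055522349227352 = -0.17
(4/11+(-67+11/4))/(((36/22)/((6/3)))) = -937/12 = -78.08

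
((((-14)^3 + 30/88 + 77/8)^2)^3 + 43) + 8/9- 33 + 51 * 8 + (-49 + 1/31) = 54115763396604969795572739979412447/129568740212736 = 417660643360069065808.04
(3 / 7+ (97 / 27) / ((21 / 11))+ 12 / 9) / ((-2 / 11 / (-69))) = 261349 / 189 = 1382.80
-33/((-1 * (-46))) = -33/46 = -0.72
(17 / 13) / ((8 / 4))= 17 / 26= 0.65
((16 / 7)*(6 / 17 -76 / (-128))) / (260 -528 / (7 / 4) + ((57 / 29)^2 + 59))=433115 / 4233136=0.10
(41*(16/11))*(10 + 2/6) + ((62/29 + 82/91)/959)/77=360264608012/584615031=616.24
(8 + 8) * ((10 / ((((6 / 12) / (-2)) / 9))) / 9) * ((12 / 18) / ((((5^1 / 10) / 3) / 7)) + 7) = -22400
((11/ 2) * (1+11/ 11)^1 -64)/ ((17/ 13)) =-689/ 17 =-40.53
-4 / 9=-0.44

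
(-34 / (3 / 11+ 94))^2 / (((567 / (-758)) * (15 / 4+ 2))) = -1467488 / 48525561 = -0.03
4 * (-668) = -2672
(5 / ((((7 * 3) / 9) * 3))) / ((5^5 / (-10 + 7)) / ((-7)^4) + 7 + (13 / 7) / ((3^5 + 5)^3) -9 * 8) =-78476643840 / 7189040176063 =-0.01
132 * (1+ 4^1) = 660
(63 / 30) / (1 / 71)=1491 / 10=149.10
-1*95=-95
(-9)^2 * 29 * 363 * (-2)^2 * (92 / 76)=78447204 / 19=4128800.21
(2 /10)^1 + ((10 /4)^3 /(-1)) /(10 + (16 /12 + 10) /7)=-11173 /9760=-1.14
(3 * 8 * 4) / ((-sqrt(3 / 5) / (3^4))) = -10038.77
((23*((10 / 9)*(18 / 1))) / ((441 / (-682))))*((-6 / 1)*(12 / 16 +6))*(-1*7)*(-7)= 1411740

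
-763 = -763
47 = 47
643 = 643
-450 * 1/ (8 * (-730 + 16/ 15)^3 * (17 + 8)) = 30375/ 5228741842016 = 0.00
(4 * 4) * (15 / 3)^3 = 2000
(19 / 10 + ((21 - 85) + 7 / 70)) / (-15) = 62 / 15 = 4.13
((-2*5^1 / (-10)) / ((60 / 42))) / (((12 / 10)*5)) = 0.12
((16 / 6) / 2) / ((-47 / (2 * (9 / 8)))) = -3 / 47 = -0.06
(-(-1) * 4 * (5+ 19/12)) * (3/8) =79/8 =9.88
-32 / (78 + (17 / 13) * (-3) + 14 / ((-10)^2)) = -20800 / 48241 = -0.43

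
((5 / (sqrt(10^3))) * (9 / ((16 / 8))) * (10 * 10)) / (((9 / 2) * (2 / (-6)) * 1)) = -15 * sqrt(10) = -47.43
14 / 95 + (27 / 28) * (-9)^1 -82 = -240813 / 2660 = -90.53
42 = 42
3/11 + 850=9353/11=850.27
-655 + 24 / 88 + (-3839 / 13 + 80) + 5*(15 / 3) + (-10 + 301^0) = -122127 / 143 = -854.03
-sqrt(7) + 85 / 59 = 85 / 59 - sqrt(7) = -1.21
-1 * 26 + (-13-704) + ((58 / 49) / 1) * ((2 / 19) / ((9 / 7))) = -889255 / 1197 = -742.90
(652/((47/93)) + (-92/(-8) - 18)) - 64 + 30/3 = 115585/94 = 1229.63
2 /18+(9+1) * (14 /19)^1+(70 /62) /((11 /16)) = 531899 /58311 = 9.12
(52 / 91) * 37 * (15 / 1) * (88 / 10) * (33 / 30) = 107448 / 35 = 3069.94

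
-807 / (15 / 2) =-538 / 5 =-107.60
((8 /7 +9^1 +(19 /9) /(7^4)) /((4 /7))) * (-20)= -1095980 /3087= -355.03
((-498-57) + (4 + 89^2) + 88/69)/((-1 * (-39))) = 508618/2691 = 189.01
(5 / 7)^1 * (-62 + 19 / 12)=-3625 / 84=-43.15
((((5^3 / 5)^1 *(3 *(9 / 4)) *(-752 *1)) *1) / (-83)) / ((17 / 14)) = 1776600 / 1411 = 1259.11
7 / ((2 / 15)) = 105 / 2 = 52.50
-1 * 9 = -9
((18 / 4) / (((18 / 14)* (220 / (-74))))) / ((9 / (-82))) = 10619 / 990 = 10.73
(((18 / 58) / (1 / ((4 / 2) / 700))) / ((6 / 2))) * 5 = 0.00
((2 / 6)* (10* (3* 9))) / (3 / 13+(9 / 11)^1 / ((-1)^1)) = -2145 / 14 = -153.21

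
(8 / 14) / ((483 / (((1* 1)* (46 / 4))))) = 2 / 147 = 0.01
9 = 9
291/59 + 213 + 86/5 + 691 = 273209/295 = 926.13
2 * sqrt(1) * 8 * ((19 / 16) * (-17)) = -323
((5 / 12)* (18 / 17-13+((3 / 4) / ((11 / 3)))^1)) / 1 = -43895 / 8976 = -4.89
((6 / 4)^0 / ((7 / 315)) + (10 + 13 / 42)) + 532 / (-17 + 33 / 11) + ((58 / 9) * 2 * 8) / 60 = 35963 / 1890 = 19.03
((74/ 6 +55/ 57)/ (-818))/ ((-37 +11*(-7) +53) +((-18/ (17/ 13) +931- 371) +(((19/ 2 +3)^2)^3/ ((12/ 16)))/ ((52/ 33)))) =-5360576/ 1064498624082459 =-0.00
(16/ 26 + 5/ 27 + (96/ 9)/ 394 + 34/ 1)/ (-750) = -2408227/ 51860250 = -0.05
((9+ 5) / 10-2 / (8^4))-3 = -16389 / 10240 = -1.60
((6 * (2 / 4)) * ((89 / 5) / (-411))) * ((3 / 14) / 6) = -89 / 19180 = -0.00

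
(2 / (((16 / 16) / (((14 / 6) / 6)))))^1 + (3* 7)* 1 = 196 / 9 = 21.78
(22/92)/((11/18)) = 9/23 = 0.39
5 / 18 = 0.28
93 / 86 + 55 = 4823 / 86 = 56.08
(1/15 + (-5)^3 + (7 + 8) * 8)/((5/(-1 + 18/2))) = -7.89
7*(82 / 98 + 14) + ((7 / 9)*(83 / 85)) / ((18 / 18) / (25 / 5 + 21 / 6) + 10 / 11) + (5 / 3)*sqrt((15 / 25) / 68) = sqrt(255) / 102 + 6326017 / 60480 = 104.75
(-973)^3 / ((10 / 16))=-7369338536 / 5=-1473867707.20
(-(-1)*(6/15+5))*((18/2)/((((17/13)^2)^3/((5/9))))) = 130323843/24137569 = 5.40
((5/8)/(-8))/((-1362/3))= 5/29056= 0.00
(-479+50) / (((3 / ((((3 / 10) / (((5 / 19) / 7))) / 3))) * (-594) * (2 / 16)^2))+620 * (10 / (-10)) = -579.02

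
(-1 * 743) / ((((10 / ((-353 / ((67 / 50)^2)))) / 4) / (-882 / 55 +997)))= 2830147777400 / 49379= 57314805.43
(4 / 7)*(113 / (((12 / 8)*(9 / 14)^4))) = 4961152 / 19683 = 252.05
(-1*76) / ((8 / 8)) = -76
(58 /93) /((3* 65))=58 /18135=0.00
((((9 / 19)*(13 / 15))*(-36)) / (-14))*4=2808 / 665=4.22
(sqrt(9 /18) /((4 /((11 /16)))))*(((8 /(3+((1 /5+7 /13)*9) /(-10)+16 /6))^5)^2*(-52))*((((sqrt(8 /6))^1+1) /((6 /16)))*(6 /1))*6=-143145.49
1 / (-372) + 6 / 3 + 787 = 293507 / 372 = 789.00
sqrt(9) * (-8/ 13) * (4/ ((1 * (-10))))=48/ 65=0.74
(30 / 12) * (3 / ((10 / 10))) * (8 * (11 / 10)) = 66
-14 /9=-1.56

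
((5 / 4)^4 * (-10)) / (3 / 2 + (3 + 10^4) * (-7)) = 3125 / 8962496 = 0.00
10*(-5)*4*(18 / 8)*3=-1350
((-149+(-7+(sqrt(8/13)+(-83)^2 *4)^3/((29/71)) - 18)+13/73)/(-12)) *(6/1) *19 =-26787161212387780597/55042 - 39949275628888 *sqrt(26)/4901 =-486709221032463.38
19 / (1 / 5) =95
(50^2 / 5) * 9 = 4500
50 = 50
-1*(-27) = 27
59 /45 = 1.31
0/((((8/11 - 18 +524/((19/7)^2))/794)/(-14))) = 0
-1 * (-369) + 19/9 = 3340/9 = 371.11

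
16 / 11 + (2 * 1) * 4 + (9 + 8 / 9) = 19.34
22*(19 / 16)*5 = 1045 / 8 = 130.62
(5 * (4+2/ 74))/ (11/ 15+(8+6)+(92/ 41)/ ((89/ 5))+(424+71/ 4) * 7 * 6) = 81555150/ 75209097211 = 0.00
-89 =-89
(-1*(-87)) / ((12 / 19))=137.75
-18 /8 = -2.25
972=972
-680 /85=-8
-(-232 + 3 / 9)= 695 / 3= 231.67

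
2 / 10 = 1 / 5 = 0.20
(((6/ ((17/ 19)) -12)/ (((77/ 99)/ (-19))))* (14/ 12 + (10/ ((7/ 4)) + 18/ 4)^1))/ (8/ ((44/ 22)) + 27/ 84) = 4904280/ 14399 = 340.60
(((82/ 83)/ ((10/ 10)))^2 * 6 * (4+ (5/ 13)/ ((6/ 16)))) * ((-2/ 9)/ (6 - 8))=2635808/ 806013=3.27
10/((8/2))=5/2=2.50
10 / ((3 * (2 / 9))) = 15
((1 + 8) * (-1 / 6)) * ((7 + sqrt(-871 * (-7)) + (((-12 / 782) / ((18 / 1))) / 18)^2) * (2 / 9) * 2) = -2 * sqrt(6097) / 3 - 3120606973 / 668701494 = -56.72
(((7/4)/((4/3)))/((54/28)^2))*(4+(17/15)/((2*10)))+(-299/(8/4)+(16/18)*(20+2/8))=-37927969/291600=-130.07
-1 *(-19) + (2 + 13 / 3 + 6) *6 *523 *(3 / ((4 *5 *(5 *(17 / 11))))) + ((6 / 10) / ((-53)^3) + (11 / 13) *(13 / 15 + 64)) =4072395879179 / 4935272550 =825.16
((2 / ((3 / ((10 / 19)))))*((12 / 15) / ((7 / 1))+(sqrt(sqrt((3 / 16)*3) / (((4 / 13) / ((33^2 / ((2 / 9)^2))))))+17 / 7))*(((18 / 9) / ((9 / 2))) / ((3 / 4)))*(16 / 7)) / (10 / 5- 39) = -3.01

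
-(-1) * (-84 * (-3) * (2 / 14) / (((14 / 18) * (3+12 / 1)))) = 108 / 35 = 3.09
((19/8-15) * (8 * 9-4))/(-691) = 1717/1382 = 1.24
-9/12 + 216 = 861/4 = 215.25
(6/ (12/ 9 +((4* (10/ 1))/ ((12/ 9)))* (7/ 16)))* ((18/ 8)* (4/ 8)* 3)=486/ 347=1.40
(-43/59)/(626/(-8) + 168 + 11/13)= -2236/277949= -0.01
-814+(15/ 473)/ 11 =-814.00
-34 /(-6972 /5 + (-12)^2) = 85 /3126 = 0.03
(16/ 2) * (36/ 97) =288/ 97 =2.97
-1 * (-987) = 987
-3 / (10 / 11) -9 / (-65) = -3.16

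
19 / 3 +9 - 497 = -1445 / 3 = -481.67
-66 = -66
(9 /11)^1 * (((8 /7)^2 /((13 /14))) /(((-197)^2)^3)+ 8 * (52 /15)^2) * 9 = 1035566357375341573632 /1462754500935953225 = 707.96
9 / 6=1.50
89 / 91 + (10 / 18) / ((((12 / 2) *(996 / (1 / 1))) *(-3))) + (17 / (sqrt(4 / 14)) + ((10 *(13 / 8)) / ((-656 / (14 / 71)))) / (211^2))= 7444193572422007 / 7611720848772768 + 17 *sqrt(14) / 2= 32.78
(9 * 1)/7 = 9/7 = 1.29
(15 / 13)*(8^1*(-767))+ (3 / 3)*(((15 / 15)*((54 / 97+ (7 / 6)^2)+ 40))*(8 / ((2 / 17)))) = -3692431 / 873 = -4229.59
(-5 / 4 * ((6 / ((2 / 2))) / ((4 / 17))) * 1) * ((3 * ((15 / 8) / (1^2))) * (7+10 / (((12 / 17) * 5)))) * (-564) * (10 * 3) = 477302625 / 16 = 29831414.06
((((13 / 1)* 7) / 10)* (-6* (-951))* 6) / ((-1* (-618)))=259623 / 515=504.12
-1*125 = -125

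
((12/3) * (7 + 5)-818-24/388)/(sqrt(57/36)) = -149392 * sqrt(57)/1843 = -611.98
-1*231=-231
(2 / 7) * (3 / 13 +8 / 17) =310 / 1547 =0.20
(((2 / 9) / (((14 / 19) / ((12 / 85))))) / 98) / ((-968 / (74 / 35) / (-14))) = 703 / 52916325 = 0.00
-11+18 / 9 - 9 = -18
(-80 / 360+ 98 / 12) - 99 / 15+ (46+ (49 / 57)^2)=48.08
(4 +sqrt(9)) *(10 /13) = 70 /13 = 5.38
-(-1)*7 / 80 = 7 / 80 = 0.09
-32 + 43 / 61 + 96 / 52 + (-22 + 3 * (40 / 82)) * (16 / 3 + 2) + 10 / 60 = -35091389 / 195078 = -179.88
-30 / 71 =-0.42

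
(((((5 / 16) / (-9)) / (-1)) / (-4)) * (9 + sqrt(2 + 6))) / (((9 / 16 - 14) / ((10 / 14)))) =5 * sqrt(2) / 5418 + 5 / 1204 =0.01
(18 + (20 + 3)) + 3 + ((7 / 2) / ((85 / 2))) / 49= 44.00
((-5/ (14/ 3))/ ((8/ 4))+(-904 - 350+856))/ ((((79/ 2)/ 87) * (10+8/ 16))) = -323611/ 3871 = -83.60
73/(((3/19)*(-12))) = -1387/36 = -38.53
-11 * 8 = -88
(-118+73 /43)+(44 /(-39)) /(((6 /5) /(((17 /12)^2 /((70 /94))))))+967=2150624681 /2535624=848.16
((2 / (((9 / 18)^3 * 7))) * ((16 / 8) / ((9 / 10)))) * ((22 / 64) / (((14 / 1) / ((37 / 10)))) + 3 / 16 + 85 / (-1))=-379553 / 882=-430.33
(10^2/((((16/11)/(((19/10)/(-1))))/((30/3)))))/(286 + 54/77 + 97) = -4235/1244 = -3.40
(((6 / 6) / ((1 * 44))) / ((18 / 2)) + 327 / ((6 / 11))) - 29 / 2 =585.00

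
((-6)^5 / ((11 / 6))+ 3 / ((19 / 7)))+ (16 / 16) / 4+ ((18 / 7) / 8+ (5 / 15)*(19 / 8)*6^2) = -12322199 / 2926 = -4211.28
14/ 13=1.08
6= 6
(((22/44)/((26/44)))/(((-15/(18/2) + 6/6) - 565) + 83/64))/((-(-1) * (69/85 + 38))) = -0.00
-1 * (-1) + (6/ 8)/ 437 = 1751/ 1748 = 1.00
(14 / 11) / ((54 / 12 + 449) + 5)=4 / 1441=0.00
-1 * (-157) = 157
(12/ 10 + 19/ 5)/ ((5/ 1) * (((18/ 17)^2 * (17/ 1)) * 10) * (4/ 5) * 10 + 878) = 0.00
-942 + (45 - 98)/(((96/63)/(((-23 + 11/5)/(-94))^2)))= -104231997/110450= -943.70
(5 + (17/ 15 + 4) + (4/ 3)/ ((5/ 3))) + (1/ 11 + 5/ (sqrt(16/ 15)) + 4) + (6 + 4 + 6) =5 * sqrt(15)/ 4 + 5119/ 165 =35.87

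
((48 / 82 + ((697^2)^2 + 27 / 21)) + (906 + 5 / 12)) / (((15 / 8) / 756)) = 19507674414736968 / 205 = 95159387388960.82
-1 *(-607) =607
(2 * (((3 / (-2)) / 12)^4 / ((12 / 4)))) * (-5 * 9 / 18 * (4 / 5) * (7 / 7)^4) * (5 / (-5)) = 1 / 3072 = 0.00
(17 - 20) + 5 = 2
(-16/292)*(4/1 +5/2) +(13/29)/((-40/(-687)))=621803/84680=7.34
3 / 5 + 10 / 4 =31 / 10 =3.10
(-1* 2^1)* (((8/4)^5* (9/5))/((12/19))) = -912/5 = -182.40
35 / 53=0.66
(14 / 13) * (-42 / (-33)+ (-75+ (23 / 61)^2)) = -42166768 / 532103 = -79.25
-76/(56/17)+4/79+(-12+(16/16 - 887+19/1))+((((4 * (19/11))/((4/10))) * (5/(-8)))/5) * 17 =-22841065/24332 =-938.73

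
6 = 6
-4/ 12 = -1/ 3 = -0.33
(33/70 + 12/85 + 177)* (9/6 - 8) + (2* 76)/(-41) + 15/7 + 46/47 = -5297440649/4586260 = -1155.07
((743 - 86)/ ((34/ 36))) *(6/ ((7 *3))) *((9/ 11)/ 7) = 23.23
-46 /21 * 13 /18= -299 /189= -1.58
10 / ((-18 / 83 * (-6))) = 415 / 54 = 7.69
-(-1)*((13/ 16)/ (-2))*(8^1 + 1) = -117/ 32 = -3.66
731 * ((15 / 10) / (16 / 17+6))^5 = 252213458481 / 732082482176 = 0.34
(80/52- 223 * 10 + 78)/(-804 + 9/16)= 447296/167115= 2.68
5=5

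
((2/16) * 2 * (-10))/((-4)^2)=-5/32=-0.16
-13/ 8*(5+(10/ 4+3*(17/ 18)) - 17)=65/ 6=10.83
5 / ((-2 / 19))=-47.50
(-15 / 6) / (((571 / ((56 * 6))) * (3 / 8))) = -2240 / 571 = -3.92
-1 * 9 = -9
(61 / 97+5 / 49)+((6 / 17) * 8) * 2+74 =6494620 / 80801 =80.38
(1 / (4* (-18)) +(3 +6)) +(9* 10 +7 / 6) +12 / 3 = 7499 / 72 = 104.15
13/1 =13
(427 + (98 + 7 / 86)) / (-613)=-45157 / 52718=-0.86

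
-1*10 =-10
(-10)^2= 100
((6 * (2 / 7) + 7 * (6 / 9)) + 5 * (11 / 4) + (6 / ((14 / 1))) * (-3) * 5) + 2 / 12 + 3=1417 / 84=16.87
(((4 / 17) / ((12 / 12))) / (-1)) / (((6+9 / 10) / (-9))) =120 / 391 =0.31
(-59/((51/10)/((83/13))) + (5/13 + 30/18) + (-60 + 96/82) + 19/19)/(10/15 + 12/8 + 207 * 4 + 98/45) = -105719490/678768571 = -0.16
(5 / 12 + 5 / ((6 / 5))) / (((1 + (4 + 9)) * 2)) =55 / 336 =0.16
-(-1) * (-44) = -44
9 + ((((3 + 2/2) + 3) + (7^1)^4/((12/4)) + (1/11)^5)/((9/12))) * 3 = 1564610477/483153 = 3238.33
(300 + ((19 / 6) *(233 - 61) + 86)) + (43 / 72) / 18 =1206187 / 1296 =930.70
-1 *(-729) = 729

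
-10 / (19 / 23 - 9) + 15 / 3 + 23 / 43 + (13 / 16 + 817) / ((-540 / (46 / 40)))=5.02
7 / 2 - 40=-73 / 2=-36.50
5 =5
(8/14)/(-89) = -4/623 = -0.01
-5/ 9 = -0.56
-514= -514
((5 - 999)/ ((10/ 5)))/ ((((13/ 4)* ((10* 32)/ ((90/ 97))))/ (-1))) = 4473/ 10088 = 0.44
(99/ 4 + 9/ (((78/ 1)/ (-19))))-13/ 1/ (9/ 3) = 2843/ 156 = 18.22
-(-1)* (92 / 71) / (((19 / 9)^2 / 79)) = 22.97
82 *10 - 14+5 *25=931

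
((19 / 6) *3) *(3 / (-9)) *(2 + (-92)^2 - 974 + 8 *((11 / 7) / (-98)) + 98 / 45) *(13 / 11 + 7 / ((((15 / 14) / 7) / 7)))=-5296259554511 / 694575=-7625180.22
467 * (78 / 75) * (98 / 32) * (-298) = -44324371 / 100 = -443243.71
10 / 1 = 10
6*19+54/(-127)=113.57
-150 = -150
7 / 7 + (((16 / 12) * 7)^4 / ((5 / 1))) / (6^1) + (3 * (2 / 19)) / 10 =5863046 / 23085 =253.98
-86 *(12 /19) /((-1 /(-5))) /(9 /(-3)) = 1720 /19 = 90.53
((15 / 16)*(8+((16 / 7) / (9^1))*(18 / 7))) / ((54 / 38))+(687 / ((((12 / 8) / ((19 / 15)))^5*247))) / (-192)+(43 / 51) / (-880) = 2005155332883139 / 351692891550000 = 5.70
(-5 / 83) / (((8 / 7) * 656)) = -35 / 435584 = -0.00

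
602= 602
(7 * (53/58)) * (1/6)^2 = 371/2088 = 0.18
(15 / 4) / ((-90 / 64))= -8 / 3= -2.67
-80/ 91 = -0.88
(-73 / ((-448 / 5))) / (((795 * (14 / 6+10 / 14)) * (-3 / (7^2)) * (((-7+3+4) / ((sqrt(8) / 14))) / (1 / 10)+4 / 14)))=-25039 / 1302528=-0.02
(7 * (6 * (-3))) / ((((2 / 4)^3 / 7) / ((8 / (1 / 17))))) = -959616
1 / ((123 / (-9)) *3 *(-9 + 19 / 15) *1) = 15 / 4756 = 0.00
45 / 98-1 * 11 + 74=6219 / 98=63.46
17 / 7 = 2.43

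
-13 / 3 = -4.33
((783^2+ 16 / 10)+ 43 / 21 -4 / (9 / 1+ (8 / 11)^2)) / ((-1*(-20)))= 18556002641 / 605325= 30654.61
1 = 1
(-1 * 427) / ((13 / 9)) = -3843 / 13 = -295.62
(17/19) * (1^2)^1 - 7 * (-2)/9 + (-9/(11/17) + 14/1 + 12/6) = 8542/1881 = 4.54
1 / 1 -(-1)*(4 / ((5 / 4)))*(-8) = -123 / 5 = -24.60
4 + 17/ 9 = 53/ 9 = 5.89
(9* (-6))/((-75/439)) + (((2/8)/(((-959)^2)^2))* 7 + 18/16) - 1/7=7662152205242193/24166089764600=317.06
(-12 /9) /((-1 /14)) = 56 /3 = 18.67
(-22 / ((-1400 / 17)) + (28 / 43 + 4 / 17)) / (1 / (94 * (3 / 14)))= 83231877 / 3581900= 23.24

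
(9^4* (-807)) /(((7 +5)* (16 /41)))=-72361269 /64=-1130644.83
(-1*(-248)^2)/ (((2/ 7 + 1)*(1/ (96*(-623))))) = 8583006208/ 3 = 2861002069.33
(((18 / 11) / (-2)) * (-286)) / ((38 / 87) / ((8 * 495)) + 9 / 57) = 1480.97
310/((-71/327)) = -101370/71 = -1427.75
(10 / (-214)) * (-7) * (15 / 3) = 175 / 107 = 1.64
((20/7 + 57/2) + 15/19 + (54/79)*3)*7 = 718621/3002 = 239.38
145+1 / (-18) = 2609 / 18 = 144.94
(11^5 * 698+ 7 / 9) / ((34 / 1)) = 1011722389 / 306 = 3306282.32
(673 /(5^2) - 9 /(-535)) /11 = 72056 /29425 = 2.45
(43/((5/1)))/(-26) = -43/130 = -0.33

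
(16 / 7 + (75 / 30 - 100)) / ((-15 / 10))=1333 / 21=63.48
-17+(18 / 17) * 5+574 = 9559 / 17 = 562.29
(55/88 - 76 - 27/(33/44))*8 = -891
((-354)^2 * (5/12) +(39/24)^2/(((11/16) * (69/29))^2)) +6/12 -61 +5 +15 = 60114613301/1152162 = 52175.49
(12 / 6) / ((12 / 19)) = 19 / 6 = 3.17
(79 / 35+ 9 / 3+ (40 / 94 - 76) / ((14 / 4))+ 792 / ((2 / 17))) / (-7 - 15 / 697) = -3849972898 / 4025315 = -956.44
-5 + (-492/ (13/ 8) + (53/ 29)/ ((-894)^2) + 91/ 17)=-1549068014183/ 5122303524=-302.42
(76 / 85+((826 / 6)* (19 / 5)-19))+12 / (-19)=504.40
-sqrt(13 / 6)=-sqrt(78) / 6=-1.47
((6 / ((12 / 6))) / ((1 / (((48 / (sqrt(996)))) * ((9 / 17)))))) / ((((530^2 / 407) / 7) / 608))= 93538368 * sqrt(249) / 99087475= 14.90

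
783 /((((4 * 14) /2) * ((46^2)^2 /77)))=8613 /17909824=0.00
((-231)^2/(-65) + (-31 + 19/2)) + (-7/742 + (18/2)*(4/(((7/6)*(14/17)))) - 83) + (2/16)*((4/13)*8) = -149843272/168805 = -887.67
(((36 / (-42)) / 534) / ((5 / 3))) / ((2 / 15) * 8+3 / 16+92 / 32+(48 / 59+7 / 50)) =-42480 / 224190911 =-0.00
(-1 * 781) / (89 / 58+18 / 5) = -226490 / 1489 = -152.11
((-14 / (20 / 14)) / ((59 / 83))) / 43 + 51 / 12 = 199377 / 50740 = 3.93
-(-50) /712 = 25 /356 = 0.07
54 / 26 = 27 / 13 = 2.08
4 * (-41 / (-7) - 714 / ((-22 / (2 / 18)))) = 8744 / 231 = 37.85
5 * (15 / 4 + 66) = 1395 / 4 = 348.75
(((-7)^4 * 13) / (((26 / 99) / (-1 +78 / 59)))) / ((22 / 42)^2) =181061811 / 1298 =139492.92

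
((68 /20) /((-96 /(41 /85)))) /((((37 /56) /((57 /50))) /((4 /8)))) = -5453 /370000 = -0.01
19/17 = 1.12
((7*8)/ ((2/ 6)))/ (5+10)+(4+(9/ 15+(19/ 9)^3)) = 91886/ 3645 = 25.21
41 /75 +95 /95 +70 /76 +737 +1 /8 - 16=8248957 /11400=723.59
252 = 252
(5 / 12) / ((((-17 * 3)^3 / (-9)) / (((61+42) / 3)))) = 515 / 530604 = 0.00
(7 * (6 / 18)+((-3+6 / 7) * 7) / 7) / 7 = 4 / 147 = 0.03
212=212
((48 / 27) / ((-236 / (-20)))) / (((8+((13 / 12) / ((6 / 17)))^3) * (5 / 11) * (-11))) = -663552 / 813010855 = -0.00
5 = 5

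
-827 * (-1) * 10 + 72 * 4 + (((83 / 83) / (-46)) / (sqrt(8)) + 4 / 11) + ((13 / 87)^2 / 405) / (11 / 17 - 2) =6637503801767 / 775557585 - sqrt(2) / 184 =8558.36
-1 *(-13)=13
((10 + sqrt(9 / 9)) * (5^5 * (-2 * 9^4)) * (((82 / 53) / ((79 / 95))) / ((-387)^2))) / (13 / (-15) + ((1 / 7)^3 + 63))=-223192994062500 / 2474971955233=-90.18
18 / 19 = 0.95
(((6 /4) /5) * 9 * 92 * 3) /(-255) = -2.92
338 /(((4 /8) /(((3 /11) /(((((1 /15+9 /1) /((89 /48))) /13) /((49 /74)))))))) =324.55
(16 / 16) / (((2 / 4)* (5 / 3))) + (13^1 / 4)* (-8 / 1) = -24.80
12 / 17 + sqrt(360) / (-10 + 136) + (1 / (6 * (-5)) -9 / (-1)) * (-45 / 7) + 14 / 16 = -53371 / 952 + sqrt(10) / 21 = -55.91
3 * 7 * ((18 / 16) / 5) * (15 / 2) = 567 / 16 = 35.44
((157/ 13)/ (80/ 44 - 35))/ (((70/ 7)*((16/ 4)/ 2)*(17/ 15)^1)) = -5181/ 322660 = -0.02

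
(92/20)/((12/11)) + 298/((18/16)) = 48439/180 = 269.11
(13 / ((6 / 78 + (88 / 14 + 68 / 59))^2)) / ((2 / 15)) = 5621101395 / 3256083602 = 1.73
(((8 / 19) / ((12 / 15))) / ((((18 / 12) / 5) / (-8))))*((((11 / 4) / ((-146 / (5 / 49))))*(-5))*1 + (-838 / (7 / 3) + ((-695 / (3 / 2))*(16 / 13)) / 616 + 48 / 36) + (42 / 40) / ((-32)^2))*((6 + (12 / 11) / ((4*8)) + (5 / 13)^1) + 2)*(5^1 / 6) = 904810260799366475 / 25616339933184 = 35321.61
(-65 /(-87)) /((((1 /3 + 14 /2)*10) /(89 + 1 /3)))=871 /957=0.91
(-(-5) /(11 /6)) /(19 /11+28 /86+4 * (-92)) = -1290 /173093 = -0.01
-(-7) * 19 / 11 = 133 / 11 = 12.09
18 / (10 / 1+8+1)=18 / 19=0.95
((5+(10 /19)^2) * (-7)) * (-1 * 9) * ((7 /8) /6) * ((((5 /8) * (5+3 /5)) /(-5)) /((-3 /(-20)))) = -653415 /2888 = -226.25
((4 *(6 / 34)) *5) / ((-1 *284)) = -15 / 1207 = -0.01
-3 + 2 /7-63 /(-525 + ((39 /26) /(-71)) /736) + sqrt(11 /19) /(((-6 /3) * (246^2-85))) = -332139155 /128027207-sqrt(209) /2296378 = -2.59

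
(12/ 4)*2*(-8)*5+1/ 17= -4079/ 17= -239.94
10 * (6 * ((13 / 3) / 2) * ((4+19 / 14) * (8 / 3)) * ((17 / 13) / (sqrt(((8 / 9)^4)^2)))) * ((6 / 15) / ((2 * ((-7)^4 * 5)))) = 557685 / 8605184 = 0.06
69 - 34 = 35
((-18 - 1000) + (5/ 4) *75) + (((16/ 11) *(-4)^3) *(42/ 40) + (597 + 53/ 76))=-886783/ 2090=-424.30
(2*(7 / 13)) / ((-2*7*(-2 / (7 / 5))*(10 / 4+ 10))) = 7 / 1625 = 0.00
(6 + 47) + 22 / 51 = 2725 / 51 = 53.43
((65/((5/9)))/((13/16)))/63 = 16/7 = 2.29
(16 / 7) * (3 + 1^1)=64 / 7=9.14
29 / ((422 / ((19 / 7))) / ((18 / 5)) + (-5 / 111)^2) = 2262957 / 3370180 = 0.67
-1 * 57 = -57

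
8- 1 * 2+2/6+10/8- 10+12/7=-59/84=-0.70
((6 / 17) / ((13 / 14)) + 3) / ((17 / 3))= 2241 / 3757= 0.60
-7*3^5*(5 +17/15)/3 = -17388/5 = -3477.60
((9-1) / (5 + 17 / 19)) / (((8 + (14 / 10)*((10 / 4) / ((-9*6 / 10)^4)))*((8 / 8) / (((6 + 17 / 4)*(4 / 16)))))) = 413992539 / 952832272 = 0.43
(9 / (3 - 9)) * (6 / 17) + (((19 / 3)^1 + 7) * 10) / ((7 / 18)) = 40737 / 119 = 342.33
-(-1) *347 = 347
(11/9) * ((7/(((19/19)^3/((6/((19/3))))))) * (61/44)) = 427/38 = 11.24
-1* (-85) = 85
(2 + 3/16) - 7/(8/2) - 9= -137/16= -8.56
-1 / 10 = -0.10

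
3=3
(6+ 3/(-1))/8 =3/8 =0.38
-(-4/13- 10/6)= 77/39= 1.97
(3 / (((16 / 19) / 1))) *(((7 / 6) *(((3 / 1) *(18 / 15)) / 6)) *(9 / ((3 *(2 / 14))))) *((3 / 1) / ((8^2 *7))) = 3591 / 10240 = 0.35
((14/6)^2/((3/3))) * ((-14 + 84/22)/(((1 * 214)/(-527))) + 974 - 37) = 55485689/10593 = 5237.96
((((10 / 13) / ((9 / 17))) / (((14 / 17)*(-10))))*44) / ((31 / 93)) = -6358 / 273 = -23.29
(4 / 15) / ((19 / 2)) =0.03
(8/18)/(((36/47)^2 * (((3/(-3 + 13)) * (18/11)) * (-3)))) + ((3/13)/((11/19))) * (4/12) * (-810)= -3652430225/33776028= -108.14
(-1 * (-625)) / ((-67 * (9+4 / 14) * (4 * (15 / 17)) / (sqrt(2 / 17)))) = -175 * sqrt(34) / 10452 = -0.10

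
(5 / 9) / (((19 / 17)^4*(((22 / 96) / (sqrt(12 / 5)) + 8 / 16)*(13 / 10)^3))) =0.25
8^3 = 512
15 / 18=5 / 6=0.83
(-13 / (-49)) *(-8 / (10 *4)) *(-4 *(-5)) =-52 / 49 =-1.06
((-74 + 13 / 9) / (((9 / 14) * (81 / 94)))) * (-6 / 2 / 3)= 859348 / 6561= 130.98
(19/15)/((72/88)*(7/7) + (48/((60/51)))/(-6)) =-209/987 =-0.21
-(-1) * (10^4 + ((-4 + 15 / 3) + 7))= 10008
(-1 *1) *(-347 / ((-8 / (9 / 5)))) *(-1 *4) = 3123 / 10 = 312.30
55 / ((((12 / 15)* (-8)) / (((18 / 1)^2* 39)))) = -868725 / 8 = -108590.62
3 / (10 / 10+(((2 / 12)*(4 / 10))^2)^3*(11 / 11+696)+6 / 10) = 34171875 / 18225697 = 1.87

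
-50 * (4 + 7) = -550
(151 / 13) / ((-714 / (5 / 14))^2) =3775 / 1298960208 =0.00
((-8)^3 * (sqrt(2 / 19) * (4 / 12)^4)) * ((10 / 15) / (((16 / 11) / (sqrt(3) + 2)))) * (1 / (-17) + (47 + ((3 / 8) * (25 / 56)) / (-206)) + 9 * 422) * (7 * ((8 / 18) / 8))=22118475709 * sqrt(38) * (-2 - sqrt(3)) / 97012404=-5245.26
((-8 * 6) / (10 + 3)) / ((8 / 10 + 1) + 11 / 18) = -4320 / 2821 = -1.53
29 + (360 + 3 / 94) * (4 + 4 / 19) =1379617 / 893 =1544.92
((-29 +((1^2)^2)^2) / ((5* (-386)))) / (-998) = -7 / 481535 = -0.00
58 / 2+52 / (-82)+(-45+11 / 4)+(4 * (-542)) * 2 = -713381 / 164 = -4349.88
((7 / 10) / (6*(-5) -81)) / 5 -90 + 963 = 4845143 / 5550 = 873.00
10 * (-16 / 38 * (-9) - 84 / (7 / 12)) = -26640 / 19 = -1402.11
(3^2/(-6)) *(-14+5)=27/2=13.50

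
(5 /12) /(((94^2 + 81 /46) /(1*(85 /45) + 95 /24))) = 0.00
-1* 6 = -6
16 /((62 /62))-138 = -122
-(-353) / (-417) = -353 / 417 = -0.85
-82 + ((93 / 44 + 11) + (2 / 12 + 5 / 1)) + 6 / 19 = -159017 / 2508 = -63.40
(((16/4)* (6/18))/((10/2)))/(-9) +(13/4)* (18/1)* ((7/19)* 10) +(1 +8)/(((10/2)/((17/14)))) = 1563395/7182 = 217.68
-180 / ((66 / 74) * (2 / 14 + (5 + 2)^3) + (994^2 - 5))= -9324 / 51195859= -0.00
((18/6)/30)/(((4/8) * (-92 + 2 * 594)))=1/5480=0.00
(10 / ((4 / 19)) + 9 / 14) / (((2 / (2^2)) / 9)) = 6066 / 7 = 866.57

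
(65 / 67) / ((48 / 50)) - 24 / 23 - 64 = -2368193 / 36984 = -64.03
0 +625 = 625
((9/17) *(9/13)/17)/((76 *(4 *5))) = 81/5710640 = 0.00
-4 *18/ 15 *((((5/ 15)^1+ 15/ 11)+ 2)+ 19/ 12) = -25.35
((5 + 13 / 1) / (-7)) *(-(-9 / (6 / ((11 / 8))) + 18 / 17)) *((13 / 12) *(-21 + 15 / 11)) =54.90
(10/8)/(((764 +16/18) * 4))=45/110144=0.00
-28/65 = -0.43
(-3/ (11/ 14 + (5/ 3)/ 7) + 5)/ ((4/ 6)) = 267/ 86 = 3.10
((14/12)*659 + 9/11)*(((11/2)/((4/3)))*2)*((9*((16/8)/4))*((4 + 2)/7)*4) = 1371519/14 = 97965.64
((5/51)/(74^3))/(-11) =-5/227330664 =-0.00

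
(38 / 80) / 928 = 0.00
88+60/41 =3668/41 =89.46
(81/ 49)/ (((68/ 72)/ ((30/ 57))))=14580/ 15827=0.92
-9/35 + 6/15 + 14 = 99/7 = 14.14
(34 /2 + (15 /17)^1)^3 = 28094464 /4913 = 5718.39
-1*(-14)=14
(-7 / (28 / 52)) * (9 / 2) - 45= -207 / 2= -103.50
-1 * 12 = -12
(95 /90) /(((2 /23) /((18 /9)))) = 437 /18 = 24.28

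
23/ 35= 0.66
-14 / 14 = -1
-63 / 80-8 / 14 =-1.36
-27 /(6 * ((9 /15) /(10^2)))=-750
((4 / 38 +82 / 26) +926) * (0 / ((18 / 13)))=0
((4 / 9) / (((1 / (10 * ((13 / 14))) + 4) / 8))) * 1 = 2080 / 2403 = 0.87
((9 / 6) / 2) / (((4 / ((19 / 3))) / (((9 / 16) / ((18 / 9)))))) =171 / 512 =0.33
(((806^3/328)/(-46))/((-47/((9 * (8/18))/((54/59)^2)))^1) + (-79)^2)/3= 631127861125/193860054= 3255.58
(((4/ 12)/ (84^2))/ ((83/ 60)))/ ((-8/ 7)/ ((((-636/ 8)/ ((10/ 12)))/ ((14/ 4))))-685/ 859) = -45527/ 1007200684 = -0.00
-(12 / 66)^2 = -4 / 121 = -0.03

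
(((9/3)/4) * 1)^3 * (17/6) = 153/128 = 1.20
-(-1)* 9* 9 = 81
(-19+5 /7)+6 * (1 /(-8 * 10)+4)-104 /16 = -241 /280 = -0.86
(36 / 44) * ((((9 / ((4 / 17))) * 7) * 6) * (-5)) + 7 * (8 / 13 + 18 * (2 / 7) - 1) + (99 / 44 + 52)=-3709127 / 572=-6484.49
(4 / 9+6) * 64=3712 / 9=412.44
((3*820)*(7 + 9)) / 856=4920 / 107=45.98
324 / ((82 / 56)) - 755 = -21883 / 41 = -533.73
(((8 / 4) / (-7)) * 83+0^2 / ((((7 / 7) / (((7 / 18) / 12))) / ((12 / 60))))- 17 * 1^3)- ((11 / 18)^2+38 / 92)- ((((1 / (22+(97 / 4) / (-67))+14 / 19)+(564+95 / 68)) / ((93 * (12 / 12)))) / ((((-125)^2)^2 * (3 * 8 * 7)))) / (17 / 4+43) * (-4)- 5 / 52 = -4198772039917119338565011 / 100939445478364746093750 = -41.60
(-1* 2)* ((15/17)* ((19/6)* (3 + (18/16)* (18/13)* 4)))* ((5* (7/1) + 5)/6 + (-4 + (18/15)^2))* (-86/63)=575168/1989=289.17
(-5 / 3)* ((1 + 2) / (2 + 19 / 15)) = -75 / 49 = -1.53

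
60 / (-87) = -20 / 29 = -0.69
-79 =-79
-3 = -3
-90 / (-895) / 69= 6 / 4117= 0.00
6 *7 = 42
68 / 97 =0.70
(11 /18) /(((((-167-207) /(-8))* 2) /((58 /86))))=29 /6579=0.00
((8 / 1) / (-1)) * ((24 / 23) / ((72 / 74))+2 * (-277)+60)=272096 / 69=3943.42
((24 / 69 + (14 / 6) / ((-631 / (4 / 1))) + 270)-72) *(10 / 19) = 86352220 / 827241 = 104.39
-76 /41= -1.85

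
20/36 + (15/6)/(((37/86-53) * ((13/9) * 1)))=92150/176319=0.52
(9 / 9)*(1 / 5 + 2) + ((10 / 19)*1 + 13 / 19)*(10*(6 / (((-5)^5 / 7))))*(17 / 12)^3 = 2971007 / 1710000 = 1.74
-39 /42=-0.93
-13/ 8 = -1.62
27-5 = 22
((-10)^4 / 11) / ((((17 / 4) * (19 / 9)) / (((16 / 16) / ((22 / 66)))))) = 303.97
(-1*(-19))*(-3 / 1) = -57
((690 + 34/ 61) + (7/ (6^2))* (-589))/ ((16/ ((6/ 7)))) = 1264961/ 40992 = 30.86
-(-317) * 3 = 951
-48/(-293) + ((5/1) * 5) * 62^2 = 28157348/293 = 96100.16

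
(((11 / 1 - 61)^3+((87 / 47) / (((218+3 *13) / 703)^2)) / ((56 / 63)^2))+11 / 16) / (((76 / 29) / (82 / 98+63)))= -281556494718322455 / 92483394976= -3044400.51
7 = 7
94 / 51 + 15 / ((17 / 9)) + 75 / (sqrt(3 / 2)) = 499 / 51 + 25 * sqrt(6) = 71.02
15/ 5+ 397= 400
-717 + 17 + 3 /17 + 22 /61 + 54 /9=-719121 /1037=-693.46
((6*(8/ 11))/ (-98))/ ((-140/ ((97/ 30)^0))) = 0.00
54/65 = 0.83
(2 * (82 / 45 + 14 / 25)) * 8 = 8576 / 225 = 38.12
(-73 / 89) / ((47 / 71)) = -5183 / 4183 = -1.24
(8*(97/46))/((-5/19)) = -7372/115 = -64.10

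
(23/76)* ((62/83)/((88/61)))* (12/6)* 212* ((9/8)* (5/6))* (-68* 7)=-4114655265/138776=-29649.62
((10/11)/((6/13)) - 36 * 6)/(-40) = 7063/1320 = 5.35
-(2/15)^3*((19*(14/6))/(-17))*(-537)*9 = -29.88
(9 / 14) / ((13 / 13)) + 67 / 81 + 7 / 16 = 17305 / 9072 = 1.91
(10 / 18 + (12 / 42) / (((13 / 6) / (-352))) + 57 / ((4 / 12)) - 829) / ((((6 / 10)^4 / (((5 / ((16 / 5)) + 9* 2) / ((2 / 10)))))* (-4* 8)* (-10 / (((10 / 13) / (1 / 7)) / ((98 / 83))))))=-7570.66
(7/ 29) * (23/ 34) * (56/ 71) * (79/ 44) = 89033/ 385033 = 0.23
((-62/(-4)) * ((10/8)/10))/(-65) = -31/1040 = -0.03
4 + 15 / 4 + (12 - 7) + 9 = 87 / 4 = 21.75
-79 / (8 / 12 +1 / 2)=-474 / 7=-67.71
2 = 2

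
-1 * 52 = -52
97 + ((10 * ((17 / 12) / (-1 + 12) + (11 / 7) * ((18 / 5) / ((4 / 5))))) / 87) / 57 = 222265891 / 2291058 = 97.01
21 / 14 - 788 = -1573 / 2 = -786.50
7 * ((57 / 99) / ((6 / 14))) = 931 / 99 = 9.40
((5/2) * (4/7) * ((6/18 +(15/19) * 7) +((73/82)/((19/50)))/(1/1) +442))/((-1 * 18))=-35.73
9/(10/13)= 117/10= 11.70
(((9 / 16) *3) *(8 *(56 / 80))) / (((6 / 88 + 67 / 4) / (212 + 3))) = 89397 / 740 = 120.81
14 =14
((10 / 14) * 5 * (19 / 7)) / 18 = 475 / 882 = 0.54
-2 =-2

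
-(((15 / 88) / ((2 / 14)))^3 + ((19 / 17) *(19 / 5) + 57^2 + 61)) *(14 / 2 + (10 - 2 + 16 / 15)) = -46290450168797 / 868876800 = -53276.20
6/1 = 6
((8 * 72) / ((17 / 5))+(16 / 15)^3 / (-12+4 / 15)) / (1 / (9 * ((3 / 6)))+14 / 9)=445228 / 4675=95.24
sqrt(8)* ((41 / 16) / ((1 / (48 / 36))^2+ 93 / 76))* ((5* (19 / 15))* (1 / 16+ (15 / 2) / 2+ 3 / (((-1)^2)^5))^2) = 175850681* sqrt(2) / 208512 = 1192.69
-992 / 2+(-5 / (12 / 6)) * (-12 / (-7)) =-3502 / 7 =-500.29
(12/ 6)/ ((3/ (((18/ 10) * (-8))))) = -48/ 5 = -9.60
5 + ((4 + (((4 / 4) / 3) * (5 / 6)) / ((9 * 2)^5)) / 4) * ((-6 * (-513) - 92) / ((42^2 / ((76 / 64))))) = 13458909276427 / 1919922020352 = 7.01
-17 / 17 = -1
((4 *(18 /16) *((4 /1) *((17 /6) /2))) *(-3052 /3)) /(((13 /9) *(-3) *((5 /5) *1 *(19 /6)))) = 466956 /247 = 1890.51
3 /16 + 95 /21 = 1583 /336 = 4.71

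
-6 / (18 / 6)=-2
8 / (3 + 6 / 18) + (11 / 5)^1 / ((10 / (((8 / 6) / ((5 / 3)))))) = 322 / 125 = 2.58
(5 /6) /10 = 1 /12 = 0.08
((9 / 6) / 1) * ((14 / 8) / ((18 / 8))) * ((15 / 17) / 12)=35 / 408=0.09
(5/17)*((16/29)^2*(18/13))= 23040/185861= 0.12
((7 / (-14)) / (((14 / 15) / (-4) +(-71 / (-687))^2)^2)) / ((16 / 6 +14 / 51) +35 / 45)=-1704073737751650 / 628339771970369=-2.71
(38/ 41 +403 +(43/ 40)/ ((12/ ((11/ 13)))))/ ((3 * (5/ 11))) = 296.27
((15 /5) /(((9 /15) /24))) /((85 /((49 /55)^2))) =57624 /51425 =1.12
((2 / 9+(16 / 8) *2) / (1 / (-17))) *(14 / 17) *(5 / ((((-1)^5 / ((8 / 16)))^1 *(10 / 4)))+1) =0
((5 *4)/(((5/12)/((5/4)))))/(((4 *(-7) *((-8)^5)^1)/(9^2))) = 1215/229376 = 0.01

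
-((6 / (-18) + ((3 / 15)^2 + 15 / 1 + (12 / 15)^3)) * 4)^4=-271563536353997056 / 19775390625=-13732398.09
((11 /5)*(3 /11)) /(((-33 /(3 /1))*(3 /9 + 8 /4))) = -9 /385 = -0.02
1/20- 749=-14979/20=-748.95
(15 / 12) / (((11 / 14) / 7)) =245 / 22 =11.14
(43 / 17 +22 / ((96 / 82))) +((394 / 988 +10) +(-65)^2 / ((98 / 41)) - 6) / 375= 16077227161 / 617253000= 26.05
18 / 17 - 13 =-203 / 17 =-11.94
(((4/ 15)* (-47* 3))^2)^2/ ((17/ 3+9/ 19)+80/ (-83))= 2954978663808/ 7653125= 386113.99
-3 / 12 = -1 / 4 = -0.25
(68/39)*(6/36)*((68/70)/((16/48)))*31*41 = 1469276/1365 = 1076.39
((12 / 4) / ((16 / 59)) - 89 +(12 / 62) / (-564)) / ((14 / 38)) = -34520853 / 163184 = -211.55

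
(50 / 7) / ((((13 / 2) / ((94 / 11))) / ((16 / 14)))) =75200 / 7007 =10.73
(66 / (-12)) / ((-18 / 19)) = 209 / 36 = 5.81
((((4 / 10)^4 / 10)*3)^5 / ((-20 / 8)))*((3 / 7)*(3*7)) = -143327232 / 1490116119384765625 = -0.00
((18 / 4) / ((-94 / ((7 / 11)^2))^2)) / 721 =3087 / 26649782456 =0.00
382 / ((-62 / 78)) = -480.58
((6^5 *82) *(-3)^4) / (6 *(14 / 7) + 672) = 1434672 / 19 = 75509.05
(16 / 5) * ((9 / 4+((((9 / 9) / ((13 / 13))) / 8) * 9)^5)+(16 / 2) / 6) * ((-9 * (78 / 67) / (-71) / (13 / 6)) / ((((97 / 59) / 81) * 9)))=7590050811 / 1181258240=6.43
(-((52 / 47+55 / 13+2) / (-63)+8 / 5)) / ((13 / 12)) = -1142116 / 834015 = -1.37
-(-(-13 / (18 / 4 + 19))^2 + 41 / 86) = -32433 / 189974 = -0.17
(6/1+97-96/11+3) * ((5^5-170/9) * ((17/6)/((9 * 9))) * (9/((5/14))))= 711902030/2673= 266330.73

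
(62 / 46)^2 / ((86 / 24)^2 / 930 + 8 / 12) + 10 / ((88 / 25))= 5.51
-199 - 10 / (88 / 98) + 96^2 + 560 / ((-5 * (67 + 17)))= 594299 / 66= 9004.53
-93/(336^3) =-31/12644352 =-0.00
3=3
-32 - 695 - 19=-746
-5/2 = -2.50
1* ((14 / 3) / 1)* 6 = 28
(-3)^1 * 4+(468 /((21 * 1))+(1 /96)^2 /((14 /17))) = 1327121 /129024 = 10.29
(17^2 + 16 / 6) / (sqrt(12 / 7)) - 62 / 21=-62 / 21 + 875*sqrt(21) / 18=219.81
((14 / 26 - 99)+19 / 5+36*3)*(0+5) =867 / 13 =66.69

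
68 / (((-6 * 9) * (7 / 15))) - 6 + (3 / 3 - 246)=-15983 / 63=-253.70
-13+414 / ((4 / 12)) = 1229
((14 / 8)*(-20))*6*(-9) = 1890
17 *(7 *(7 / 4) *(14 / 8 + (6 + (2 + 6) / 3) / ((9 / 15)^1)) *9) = 485639 / 16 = 30352.44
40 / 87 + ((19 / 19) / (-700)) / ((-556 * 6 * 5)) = 51893343 / 112868000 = 0.46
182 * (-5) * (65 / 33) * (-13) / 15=153790 / 99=1553.43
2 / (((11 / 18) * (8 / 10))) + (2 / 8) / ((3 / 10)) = 325 / 66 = 4.92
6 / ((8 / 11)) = 33 / 4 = 8.25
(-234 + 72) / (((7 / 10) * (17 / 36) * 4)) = -14580 / 119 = -122.52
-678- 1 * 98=-776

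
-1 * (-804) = 804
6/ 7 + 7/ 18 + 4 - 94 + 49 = -5009/ 126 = -39.75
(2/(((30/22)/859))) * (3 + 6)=56694/5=11338.80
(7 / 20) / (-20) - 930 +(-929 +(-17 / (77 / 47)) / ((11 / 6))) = -631752729 / 338800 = -1864.68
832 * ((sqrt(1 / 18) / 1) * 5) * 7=14560 * sqrt(2) / 3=6863.65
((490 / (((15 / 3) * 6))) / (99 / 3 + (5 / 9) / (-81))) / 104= 1701 / 357344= 0.00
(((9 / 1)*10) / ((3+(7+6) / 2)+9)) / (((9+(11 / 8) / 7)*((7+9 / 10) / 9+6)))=181440 / 2359009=0.08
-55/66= -5/6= -0.83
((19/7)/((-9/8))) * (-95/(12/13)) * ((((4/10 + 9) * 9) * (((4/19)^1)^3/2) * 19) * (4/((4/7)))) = 39104/3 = 13034.67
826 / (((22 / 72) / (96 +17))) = 3360168 / 11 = 305469.82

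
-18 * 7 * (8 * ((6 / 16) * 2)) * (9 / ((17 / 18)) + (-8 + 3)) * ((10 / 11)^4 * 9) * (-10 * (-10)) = -47628000000 / 22627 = -2104918.90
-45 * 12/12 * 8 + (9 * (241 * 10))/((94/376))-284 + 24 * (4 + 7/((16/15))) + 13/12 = 1036447/12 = 86370.58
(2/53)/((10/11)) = 0.04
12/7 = 1.71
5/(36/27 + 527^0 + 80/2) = 15/127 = 0.12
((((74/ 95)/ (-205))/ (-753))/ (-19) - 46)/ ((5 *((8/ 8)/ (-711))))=3037611467688/ 464381375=6541.20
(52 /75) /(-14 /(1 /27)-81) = -52 /34425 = -0.00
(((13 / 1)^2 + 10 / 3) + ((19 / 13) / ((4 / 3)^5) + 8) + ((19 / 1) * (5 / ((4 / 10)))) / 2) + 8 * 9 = 14833435 / 39936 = 371.43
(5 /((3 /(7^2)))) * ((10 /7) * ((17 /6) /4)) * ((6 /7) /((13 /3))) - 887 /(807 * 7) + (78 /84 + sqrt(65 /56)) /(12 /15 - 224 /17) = 2489814121 /154511448 - 85 * sqrt(910) /29456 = 16.03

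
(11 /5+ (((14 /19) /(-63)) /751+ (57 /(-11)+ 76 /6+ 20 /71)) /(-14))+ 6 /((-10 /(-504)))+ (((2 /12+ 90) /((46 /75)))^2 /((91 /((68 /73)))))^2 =4879705781243348003887809677 /99087054185453719104720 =49246.65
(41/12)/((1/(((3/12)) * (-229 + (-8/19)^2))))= -1128935/5776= -195.45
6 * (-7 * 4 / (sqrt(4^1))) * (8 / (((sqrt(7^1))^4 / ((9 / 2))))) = -432 / 7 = -61.71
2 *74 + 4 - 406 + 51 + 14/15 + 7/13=-39298/195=-201.53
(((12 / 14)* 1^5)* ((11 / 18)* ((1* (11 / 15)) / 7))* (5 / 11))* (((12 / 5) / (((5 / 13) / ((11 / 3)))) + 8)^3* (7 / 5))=5061096128 / 4921875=1028.29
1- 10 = -9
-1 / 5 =-0.20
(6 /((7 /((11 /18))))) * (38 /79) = 418 /1659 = 0.25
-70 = -70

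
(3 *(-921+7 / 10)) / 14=-27609 / 140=-197.21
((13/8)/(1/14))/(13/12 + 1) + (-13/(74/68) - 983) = -910224/925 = -984.03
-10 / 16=-5 / 8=-0.62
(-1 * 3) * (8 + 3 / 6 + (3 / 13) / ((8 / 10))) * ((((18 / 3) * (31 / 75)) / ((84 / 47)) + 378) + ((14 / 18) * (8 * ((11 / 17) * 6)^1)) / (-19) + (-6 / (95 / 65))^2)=-1163121443613 / 111693400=-10413.52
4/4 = 1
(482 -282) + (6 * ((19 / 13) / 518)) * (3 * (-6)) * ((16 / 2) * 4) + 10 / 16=5141379 / 26936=190.87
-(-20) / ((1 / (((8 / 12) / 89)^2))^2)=320 / 5082121521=0.00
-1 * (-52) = 52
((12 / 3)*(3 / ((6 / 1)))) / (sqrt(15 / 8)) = 4*sqrt(30) / 15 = 1.46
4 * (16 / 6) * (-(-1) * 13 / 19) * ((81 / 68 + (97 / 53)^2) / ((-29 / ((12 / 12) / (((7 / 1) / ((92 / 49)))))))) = -8298718688 / 27074948187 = -0.31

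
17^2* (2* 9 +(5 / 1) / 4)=22253 / 4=5563.25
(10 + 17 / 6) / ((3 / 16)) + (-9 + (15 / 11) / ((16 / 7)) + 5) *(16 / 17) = 109801 / 1683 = 65.24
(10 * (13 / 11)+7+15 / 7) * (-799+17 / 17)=-183996 / 11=-16726.91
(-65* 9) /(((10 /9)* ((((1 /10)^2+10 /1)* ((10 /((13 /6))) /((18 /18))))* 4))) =-1755 /616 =-2.85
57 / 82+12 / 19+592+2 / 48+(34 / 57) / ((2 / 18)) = 598.74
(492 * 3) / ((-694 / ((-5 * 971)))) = 3582990 / 347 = 10325.62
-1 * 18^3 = -5832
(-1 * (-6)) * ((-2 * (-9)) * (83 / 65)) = 8964 / 65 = 137.91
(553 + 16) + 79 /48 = 27391 /48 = 570.65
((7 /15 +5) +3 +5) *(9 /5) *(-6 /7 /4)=-909 /175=-5.19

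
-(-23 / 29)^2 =-529 / 841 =-0.63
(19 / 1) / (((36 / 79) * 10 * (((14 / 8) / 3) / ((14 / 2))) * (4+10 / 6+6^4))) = 0.04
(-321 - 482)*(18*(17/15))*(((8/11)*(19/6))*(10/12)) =-94316/3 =-31438.67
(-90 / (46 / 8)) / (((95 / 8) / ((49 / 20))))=-7056 / 2185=-3.23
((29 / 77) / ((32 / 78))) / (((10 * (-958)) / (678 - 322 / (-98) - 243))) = -867477 / 20654480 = -0.04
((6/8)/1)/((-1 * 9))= -1/12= -0.08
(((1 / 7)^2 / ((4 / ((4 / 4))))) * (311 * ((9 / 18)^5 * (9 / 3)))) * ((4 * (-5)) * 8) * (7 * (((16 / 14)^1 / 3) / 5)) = -622 / 49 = -12.69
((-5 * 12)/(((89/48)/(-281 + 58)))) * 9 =5780160/89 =64945.62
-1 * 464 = -464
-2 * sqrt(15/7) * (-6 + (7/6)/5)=173 * sqrt(105)/105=16.88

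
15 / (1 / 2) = 30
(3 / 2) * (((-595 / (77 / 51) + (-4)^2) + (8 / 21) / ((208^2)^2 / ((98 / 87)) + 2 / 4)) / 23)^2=405.35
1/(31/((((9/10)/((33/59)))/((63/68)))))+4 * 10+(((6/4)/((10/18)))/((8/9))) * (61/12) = 55.50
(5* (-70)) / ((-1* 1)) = 350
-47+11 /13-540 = -7620 /13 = -586.15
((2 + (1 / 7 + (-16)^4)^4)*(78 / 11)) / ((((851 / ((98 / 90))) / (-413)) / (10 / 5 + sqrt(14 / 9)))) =-4117722587567391254743668 / 29785 - 686287097927898542457278*sqrt(14) / 29785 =-224461097095080212155.99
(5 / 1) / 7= 0.71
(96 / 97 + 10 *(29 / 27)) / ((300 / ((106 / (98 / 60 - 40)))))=-1628266 / 15072345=-0.11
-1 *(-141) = 141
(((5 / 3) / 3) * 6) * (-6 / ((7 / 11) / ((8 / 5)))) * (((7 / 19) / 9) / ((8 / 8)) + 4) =-243232 / 1197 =-203.20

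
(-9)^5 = -59049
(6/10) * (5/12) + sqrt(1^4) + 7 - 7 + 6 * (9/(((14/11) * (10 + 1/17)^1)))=2909/532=5.47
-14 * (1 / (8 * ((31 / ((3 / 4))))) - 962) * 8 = 6680107 / 62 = 107743.66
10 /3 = 3.33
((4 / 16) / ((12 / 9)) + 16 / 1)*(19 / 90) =4921 / 1440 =3.42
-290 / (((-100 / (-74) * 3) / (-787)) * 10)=844451 / 150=5629.67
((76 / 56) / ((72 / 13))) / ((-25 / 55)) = -2717 / 5040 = -0.54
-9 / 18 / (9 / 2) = -1 / 9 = -0.11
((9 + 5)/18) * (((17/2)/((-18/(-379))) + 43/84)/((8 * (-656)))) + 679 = 678.97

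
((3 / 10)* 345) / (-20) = -207 / 40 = -5.18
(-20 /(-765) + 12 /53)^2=4194304 /65755881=0.06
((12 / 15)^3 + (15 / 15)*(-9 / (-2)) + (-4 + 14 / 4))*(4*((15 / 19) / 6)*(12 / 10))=6768 / 2375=2.85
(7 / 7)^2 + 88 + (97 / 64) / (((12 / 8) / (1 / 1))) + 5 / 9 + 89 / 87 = 764951 / 8352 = 91.59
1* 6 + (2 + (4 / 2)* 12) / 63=404 / 63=6.41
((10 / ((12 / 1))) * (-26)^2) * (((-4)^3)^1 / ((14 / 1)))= -2575.24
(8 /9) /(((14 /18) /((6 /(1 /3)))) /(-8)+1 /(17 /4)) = 19584 /5065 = 3.87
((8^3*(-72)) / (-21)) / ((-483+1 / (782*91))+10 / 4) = -3.65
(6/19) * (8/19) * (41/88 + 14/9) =0.27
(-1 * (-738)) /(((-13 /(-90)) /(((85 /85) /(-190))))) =-6642 /247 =-26.89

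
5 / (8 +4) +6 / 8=7 / 6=1.17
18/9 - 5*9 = -43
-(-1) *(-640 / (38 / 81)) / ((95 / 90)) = -466560 / 361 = -1292.41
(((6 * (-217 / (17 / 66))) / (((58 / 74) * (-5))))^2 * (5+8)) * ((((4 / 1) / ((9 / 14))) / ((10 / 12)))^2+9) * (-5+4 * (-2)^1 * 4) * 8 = -414535500393.67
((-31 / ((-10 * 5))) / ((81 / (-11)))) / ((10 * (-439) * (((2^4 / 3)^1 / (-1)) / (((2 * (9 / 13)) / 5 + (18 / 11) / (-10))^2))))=-7533 / 163220200000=-0.00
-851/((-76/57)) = 2553/4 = 638.25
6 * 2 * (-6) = -72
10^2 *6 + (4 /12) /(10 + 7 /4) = 84604 /141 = 600.03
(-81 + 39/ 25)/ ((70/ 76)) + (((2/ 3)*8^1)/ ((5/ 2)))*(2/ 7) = -224804/ 2625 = -85.64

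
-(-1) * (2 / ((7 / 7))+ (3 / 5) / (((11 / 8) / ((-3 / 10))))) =514 / 275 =1.87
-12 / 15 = -0.80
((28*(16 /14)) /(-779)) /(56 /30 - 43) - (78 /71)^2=-2921812332 /2422921363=-1.21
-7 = -7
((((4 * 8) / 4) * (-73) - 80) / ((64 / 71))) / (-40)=5893 / 320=18.42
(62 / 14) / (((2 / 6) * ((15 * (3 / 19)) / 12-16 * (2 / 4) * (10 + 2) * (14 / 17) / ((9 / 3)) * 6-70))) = -0.06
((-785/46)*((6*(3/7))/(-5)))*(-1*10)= -14130/161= -87.76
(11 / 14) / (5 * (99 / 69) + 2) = 253 / 2954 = 0.09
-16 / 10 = -8 / 5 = -1.60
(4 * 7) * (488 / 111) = 13664 / 111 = 123.10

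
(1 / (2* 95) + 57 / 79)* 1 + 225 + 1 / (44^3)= 144308475633 / 639305920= 225.73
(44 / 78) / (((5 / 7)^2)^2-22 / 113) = 5968886 / 694317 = 8.60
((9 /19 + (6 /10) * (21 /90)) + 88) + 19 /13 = 1112429 /12350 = 90.08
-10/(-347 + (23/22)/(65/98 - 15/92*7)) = 237050/8277477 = 0.03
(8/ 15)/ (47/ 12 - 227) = -32/ 13385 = -0.00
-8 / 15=-0.53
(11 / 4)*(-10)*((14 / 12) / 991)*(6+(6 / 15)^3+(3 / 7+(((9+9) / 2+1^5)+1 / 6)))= -962071 / 1783800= -0.54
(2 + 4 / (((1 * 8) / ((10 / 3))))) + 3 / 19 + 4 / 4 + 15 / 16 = 5255 / 912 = 5.76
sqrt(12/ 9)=2 * sqrt(3)/ 3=1.15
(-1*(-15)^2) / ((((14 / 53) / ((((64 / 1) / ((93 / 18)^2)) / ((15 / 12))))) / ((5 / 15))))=-3663360 / 6727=-544.58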